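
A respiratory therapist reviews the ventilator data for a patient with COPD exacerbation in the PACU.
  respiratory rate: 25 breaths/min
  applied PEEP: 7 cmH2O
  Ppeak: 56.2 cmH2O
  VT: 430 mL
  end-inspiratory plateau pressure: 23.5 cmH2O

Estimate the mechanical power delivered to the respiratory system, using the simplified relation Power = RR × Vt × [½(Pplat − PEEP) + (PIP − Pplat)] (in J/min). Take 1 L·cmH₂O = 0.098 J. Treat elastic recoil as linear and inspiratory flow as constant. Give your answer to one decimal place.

43.1

Per-breath work = Vt × [½(Pplat−PEEP) + (PIP−Pplat)] = 0.430 × [0.5×16.5 + 32.7] = 0.430 × 40.95 = 17.609 L·cmH2O.
Power = 25 × 17.609 = 440.23 L·cmH2O/min.
× 0.098 J/(L·cmH2O) → 43.143 J/min.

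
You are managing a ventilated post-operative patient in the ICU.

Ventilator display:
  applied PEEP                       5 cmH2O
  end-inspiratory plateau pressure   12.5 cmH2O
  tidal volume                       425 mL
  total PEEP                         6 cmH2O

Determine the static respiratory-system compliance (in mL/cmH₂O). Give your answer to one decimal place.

End-expiratory occlusion gives total PEEP = 6 cmH2O (intrinsic PEEP = 6 − 5 = 1). Use total PEEP for the elastic gradient.
Cstat = Vt / (Pplat − PEEPtotal) = 425 / (12.5 − 6) = 425 / 6.5 = 65.385 mL/cmH2O.

65.4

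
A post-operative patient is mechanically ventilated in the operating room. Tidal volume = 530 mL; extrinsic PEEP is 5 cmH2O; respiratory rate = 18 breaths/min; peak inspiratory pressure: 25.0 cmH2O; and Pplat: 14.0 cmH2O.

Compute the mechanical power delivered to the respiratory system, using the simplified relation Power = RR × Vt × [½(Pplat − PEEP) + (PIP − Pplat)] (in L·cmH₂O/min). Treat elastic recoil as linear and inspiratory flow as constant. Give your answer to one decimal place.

147.9

Per-breath work = Vt × [½(Pplat−PEEP) + (PIP−Pplat)] = 0.530 × [0.5×9.0 + 11.0] = 0.530 × 15.5 = 8.215 L·cmH2O.
Power = 18 × 8.215 = 147.87 L·cmH2O/min.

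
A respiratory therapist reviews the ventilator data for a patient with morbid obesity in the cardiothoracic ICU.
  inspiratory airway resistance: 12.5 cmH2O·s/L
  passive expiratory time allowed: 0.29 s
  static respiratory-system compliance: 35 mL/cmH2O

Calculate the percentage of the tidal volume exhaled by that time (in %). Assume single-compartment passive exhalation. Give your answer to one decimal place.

τ = R × C = 12.5 × 35 mL/cmH2O = 12.5 × 0.035 L/cmH2O = 0.4375 s.
Passive exhalation: V(t)/V₀ = e^(−t/τ) = e^(−0.29/0.4375) = 0.5154.
Fraction exhaled = 1 − 0.5154 = 0.4846 → 48.46%.

48.5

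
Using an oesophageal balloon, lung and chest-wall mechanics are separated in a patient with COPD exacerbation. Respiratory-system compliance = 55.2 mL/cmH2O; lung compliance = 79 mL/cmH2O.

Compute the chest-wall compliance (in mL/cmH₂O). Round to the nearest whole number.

1/Ccw = 1/Crs − 1/CL.
1/Ccw = 1/55.2 − 1/79 = 0.005458.
Ccw = 183.22 mL/cmH2O.

183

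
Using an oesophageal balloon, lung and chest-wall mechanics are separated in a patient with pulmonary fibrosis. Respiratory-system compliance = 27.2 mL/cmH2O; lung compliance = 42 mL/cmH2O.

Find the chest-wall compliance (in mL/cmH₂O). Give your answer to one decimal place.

1/Ccw = 1/Crs − 1/CL.
1/Ccw = 1/27.2 − 1/42 = 0.01296.
Ccw = 77.16 mL/cmH2O.

77.2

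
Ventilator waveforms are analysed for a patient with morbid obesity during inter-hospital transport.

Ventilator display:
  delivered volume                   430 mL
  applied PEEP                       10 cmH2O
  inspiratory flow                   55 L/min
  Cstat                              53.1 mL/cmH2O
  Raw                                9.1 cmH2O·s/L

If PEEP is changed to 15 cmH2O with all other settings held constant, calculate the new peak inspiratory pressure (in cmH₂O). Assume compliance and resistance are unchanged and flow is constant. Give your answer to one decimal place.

31.4

Flow: 55 L/min ÷ 60 = 0.9167 L/s.
PIP = Vt/C + R·V̇ + PEEP (constant-flow equation of motion).
Only the baseline term changes: ΔPIP = ΔPEEP = 15 − 10 = 5.0 cmH2O.
Original PIP = 430/53.1 + 9.1×0.9167 + 10 = 26.44 cmH2O; new PIP = 26.44 + (5.0) = 31.44 cmH2O.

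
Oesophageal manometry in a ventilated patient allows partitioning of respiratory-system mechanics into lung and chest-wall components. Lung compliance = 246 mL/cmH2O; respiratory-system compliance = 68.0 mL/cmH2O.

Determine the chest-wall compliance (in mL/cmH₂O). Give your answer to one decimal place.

1/Ccw = 1/Crs − 1/CL.
1/Ccw = 1/68.0 − 1/246 = 0.01064.
Ccw = 93.985 mL/cmH2O.

94.0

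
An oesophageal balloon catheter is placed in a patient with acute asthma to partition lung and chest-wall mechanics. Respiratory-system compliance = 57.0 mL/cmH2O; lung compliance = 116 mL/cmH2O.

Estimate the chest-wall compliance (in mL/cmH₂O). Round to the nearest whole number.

1/Ccw = 1/Crs − 1/CL.
1/Ccw = 1/57.0 − 1/116 = 0.008923.
Ccw = 112.07 mL/cmH2O.

112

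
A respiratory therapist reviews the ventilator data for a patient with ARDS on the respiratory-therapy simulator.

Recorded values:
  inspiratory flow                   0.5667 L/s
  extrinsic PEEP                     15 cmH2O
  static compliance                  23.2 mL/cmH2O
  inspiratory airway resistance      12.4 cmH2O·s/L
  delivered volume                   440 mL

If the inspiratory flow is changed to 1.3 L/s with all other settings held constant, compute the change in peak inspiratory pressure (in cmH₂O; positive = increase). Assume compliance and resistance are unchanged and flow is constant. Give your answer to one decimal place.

PIP = Vt/C + R·V̇ + PEEP (constant-flow equation of motion).
Only the resistive term changes: ΔPIP = R × ΔV̇ = 12.4 × (1.3 − 0.5667) = 12.4 × 0.7333 = 9.093 cmH2O.

9.1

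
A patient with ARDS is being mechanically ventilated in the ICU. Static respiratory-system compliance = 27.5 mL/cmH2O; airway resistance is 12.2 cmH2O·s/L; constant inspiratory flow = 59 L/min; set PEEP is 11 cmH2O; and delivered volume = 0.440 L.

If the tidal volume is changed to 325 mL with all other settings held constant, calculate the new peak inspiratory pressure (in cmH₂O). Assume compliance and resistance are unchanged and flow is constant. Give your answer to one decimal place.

34.8

Flow: 59 L/min ÷ 60 = 0.9833 L/s.
PIP = Vt/C + R·V̇ + PEEP (constant-flow equation of motion).
Only the elastic term changes: ΔPIP = ΔVt / C = (325 − 440) / 27.5 = -4.182 cmH2O.
Original PIP = 440/27.5 + 12.2×0.9833 + 11 = 38.996 cmH2O; new PIP = 38.996 + (-4.182) = 34.814 cmH2O.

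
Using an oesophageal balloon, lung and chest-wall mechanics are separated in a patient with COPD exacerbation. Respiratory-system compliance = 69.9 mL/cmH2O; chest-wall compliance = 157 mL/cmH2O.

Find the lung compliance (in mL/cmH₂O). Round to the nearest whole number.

1/CL = 1/Crs − 1/Ccw.
1/CL = 1/69.9 − 1/157 = 0.007937.
CL = 125.99 mL/cmH2O.

126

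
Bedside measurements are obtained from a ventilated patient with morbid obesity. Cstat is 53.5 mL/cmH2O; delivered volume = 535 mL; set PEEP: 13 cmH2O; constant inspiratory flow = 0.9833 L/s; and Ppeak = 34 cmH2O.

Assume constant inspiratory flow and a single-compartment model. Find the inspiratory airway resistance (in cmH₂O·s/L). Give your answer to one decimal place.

Equation of motion (constant flow): PIP = Vt/C + R·V̇ + PEEP.
R·V̇ = PIP − Vt/C − PEEP = 34 − 535/53.5 − 13 = 34 − 10.0 − 13 = 11.0 cmH2O.
R = 11.0 / 0.9833 = 11.187 cmH2O·s/L.

11.2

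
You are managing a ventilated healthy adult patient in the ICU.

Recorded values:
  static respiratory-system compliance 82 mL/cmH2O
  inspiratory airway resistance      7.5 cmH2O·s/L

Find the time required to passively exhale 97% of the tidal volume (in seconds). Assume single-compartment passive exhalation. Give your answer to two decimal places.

2.16

τ = R × C = 7.5 × 82 mL/cmH2O = 7.5 × 0.082 L/cmH2O = 0.615 s.
Exhaled fraction f = 1 − e^(−t/τ) → t = −τ·ln(1 − f) = −0.615·ln(0.03) = 2.157 s.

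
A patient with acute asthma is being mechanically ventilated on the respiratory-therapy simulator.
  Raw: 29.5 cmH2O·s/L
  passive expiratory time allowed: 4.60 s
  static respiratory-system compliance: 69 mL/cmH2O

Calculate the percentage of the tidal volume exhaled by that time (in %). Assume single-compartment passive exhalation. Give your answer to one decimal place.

89.6

τ = R × C = 29.5 × 69 mL/cmH2O = 29.5 × 0.069 L/cmH2O = 2.036 s.
Passive exhalation: V(t)/V₀ = e^(−t/τ) = e^(−4.60/2.036) = 0.1044.
Fraction exhaled = 1 − 0.1044 = 0.8956 → 89.56%.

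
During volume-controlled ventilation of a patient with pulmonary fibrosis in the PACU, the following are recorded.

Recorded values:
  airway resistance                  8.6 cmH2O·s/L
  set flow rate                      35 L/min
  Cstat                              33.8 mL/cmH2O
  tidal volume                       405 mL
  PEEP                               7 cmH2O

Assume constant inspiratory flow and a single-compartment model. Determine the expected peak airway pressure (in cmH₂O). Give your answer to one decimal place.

24.0

Flow: 35 L/min ÷ 60 = 0.5833 L/s.
Equation of motion (constant flow): PIP = Vt/C + R·V̇ + PEEP.
PIP = 405/33.8 + 8.6×0.5833 + 7 = 11.982 + 5.016 + 7 = 23.998 cmH2O.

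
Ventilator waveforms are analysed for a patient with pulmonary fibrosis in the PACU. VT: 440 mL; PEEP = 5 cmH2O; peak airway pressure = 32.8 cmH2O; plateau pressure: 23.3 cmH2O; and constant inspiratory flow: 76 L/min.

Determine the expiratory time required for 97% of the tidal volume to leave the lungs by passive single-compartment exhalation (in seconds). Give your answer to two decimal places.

Flow: 76 L/min ÷ 60 = 1.2667 L/s.
R = (PIP − Pplat)/V̇ = (32.8 − 23.3) / 1.2667 = 9.5/1.2667 = 7.5 cmH2O·s/L.
C = Vt/(Pplat − PEEP) = 440.0 / (23.3 − 5) = 440.0/18.3 = 24.044 mL/cmH2O.
τ = R × C = 7.5 × 0.02404 L/cmH2O = 0.1803 s.
t = −τ·ln(1 − 0.97) = −0.1803·ln(0.03) = 0.6322 s.

0.63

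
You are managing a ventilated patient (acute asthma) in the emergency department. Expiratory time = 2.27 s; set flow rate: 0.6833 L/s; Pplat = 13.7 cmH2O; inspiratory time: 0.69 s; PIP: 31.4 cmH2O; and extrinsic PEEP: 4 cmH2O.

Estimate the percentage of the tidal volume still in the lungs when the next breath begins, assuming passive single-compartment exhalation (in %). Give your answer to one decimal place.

16.5

Vt = flow × Ti = 0.6833 L/s × 0.69 s × 1000 mL/L = 471.48 mL.
R = (PIP − Pplat)/V̇ = (31.4 − 13.7) / 0.6833 = 17.7/0.6833 = 25.904 cmH2O·s/L.
C = Vt/(Pplat − PEEP) = 471.48 / (13.7 − 4) = 471.48/9.7 = 48.606 mL/cmH2O.
τ = R × C = 25.904 × 0.04861 L/cmH2O = 1.259 s.
Fraction remaining at end-expiration = e^(−Te/τ) = e^(−2.27/1.259) = 0.1648 → 16.48%.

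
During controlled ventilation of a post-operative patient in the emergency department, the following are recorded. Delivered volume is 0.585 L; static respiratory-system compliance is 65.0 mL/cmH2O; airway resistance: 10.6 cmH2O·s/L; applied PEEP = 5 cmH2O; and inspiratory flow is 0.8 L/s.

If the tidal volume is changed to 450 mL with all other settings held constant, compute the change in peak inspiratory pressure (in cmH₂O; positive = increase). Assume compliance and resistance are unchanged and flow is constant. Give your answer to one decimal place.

PIP = Vt/C + R·V̇ + PEEP (constant-flow equation of motion).
Only the elastic term changes: ΔPIP = ΔVt / C = (450 − 585) / 65.0 = -2.077 cmH2O.

-2.1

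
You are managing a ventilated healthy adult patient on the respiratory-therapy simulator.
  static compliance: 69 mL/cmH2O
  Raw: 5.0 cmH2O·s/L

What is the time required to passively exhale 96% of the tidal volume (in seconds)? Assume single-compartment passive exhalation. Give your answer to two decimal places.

1.11

τ = R × C = 5.0 × 69 mL/cmH2O = 5.0 × 0.069 L/cmH2O = 0.345 s.
Exhaled fraction f = 1 − e^(−t/τ) → t = −τ·ln(1 − f) = −0.345·ln(0.04) = 1.111 s.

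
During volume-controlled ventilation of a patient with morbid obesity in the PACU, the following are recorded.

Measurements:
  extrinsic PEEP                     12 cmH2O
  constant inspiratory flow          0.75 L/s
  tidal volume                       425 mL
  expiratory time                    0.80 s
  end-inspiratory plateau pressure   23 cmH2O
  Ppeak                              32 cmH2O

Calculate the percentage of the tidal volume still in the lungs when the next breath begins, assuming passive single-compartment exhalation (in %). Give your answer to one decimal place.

17.8

R = (PIP − Pplat)/V̇ = (32 − 23) / 0.75 = 9.0/0.75 = 12.0 cmH2O·s/L.
C = Vt/(Pplat − PEEP) = 425.0 / (23 − 12) = 425.0/11.0 = 38.636 mL/cmH2O.
τ = R × C = 12.0 × 0.03864 L/cmH2O = 0.4637 s.
Fraction remaining at end-expiration = e^(−Te/τ) = e^(−0.80/0.4637) = 0.1781 → 17.81%.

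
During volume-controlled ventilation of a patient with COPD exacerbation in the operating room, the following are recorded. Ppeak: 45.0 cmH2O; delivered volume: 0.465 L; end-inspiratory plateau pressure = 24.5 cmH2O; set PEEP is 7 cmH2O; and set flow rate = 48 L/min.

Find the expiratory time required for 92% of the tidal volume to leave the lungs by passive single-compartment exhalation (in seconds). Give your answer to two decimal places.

1.72

Flow: 48 L/min ÷ 60 = 0.8 L/s.
R = (PIP − Pplat)/V̇ = (45.0 − 24.5) / 0.8 = 20.5/0.8 = 25.625 cmH2O·s/L.
C = Vt/(Pplat − PEEP) = 465.0 / (24.5 − 7) = 465.0/17.5 = 26.571 mL/cmH2O.
τ = R × C = 25.625 × 0.02657 L/cmH2O = 0.6809 s.
t = −τ·ln(1 − 0.92) = −0.6809·ln(0.08) = 1.72 s.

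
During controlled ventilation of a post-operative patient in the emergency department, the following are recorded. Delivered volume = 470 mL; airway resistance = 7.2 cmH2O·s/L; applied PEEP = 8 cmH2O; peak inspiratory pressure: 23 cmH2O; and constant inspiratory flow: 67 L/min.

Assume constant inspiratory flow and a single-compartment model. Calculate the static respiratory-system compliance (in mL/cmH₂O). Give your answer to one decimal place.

Flow: 67 L/min ÷ 60 = 1.1167 L/s.
Equation of motion (constant flow): PIP = Vt/C + R·V̇ + PEEP.
Vt/C = PIP − R·V̇ − PEEP = 23 − 7.2×1.1167 − 8 = 23 − 8.04 − 8 = 6.96 cmH2O.
C = Vt / 6.96 = 470 / 6.96 = 67.529 mL/cmH2O.

67.5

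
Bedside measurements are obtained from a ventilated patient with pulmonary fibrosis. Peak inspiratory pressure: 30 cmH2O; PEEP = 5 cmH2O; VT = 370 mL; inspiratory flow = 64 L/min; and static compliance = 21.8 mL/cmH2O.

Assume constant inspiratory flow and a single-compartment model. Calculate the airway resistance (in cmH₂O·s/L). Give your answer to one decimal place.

7.5

Flow: 64 L/min ÷ 60 = 1.0667 L/s.
Equation of motion (constant flow): PIP = Vt/C + R·V̇ + PEEP.
R·V̇ = PIP − Vt/C − PEEP = 30 − 370/21.8 − 5 = 30 − 16.972 − 5 = 8.028 cmH2O.
R = 8.028 / 1.0667 = 7.526 cmH2O·s/L.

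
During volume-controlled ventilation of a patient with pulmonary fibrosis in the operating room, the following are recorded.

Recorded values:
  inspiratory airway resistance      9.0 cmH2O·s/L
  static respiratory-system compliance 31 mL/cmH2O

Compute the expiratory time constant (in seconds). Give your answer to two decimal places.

0.28

τ = R × C = 9.0 × 31 mL/cmH2O = 9.0 × 0.031 L/cmH2O = 0.279 s.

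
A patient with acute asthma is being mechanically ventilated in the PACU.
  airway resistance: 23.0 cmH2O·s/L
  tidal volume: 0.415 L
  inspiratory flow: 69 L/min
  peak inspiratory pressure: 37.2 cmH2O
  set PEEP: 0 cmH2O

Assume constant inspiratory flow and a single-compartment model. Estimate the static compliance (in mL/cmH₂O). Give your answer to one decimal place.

38.6

Flow: 69 L/min ÷ 60 = 1.15 L/s.
Equation of motion (constant flow): PIP = Vt/C + R·V̇ + PEEP.
Vt/C = PIP − R·V̇ − PEEP = 37.2 − 23.0×1.15 − 0 = 37.2 − 26.45 − 0 = 10.75 cmH2O.
C = Vt / 10.75 = 415 / 10.75 = 38.605 mL/cmH2O.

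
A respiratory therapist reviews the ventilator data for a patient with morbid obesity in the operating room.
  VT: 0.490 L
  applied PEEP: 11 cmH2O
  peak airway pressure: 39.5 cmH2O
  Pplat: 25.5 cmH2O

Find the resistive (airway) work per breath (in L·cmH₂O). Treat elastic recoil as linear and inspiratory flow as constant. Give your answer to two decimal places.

With constant inspiratory flow the resistive pressure is constant at PIP − Pplat = 39.5 − 25.5 = 14.0 cmH2O, so resistive work = 14.0 × 0.490 = 6.86 L·cmH2O.

6.86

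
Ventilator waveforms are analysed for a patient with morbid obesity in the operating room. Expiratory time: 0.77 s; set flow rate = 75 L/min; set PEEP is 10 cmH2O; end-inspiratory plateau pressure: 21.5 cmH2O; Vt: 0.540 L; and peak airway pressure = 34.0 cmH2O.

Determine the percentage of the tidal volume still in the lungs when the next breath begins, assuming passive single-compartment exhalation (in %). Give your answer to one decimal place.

Flow: 75 L/min ÷ 60 = 1.25 L/s.
R = (PIP − Pplat)/V̇ = (34.0 − 21.5) / 1.25 = 12.5/1.25 = 10.0 cmH2O·s/L.
C = Vt/(Pplat − PEEP) = 540.0 / (21.5 − 10) = 540.0/11.5 = 46.957 mL/cmH2O.
τ = R × C = 10.0 × 0.04696 L/cmH2O = 0.4696 s.
Fraction remaining at end-expiration = e^(−Te/τ) = e^(−0.77/0.4696) = 0.194 → 19.4%.

19.4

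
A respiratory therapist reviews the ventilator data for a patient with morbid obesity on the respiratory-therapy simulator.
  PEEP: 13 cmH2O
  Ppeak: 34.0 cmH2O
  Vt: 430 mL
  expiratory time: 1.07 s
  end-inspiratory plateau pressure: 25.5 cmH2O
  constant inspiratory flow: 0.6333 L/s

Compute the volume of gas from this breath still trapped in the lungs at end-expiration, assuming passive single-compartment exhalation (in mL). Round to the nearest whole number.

R = (PIP − Pplat)/V̇ = (34.0 − 25.5) / 0.6333 = 8.5/0.6333 = 13.422 cmH2O·s/L.
C = Vt/(Pplat − PEEP) = 430.0 / (25.5 − 13) = 430.0/12.5 = 34.4 mL/cmH2O.
τ = R × C = 13.422 × 0.0344 L/cmH2O = 0.4617 s.
Fraction remaining = e^(−Te/τ) = e^(−1.07/0.4617) = 0.09852.
Trapped volume = 430.0 × 0.09852 = 42.364 mL.

42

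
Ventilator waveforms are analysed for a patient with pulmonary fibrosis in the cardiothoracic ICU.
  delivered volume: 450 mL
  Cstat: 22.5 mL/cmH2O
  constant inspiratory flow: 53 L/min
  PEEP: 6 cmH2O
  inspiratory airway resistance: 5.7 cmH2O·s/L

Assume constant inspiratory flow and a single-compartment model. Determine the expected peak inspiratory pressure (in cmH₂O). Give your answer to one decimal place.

Flow: 53 L/min ÷ 60 = 0.8833 L/s.
Equation of motion (constant flow): PIP = Vt/C + R·V̇ + PEEP.
PIP = 450/22.5 + 5.7×0.8833 + 6 = 20.0 + 5.035 + 6 = 31.035 cmH2O.

31.0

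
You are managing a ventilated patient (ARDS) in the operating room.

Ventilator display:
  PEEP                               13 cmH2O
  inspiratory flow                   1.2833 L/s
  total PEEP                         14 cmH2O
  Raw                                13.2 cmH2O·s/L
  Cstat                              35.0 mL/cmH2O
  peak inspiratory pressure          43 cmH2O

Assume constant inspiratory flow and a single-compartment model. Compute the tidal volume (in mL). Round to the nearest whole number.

422

Total PEEP = 14 cmH2O (set 13 + intrinsic 1); this is the baseline alveolar pressure.
Equation of motion (constant flow): PIP = Vt/C + R·V̇ + PEEP.
Vt/C = PIP − R·V̇ − PEEP = 43 − 16.94 − 14 = 12.06 cmH2O.
Vt = C × 12.06 = 35.0 × 12.06 = 422.1 mL.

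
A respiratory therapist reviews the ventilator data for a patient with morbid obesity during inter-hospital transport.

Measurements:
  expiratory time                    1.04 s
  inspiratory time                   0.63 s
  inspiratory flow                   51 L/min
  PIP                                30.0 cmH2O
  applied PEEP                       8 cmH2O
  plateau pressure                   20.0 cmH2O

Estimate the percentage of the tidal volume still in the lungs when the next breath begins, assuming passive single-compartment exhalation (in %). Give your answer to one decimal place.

Flow: 51 L/min ÷ 60 = 0.85 L/s.
Vt = flow × Ti = 0.85 L/s × 0.63 s × 1000 mL/L = 535.5 mL.
R = (PIP − Pplat)/V̇ = (30.0 − 20.0) / 0.85 = 10.0/0.85 = 11.765 cmH2O·s/L.
C = Vt/(Pplat − PEEP) = 535.5 / (20.0 − 8) = 535.5/12.0 = 44.625 mL/cmH2O.
τ = R × C = 11.765 × 0.04463 L/cmH2O = 0.5251 s.
Fraction remaining at end-expiration = e^(−Te/τ) = e^(−1.04/0.5251) = 0.138 → 13.8%.

13.8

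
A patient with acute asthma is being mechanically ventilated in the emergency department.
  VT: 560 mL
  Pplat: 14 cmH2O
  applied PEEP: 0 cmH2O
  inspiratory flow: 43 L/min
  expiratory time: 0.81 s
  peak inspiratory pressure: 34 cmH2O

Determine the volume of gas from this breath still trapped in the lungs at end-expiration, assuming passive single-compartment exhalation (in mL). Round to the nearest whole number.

Flow: 43 L/min ÷ 60 = 0.7167 L/s.
R = (PIP − Pplat)/V̇ = (34 − 14) / 0.7167 = 20.0/0.7167 = 27.906 cmH2O·s/L.
C = Vt/(Pplat − PEEP) = 560.0 / (14 − 0) = 560.0/14.0 = 40.0 mL/cmH2O.
τ = R × C = 27.906 × 0.04 L/cmH2O = 1.116 s.
Fraction remaining = e^(−Te/τ) = e^(−0.81/1.116) = 0.4839.
Trapped volume = 560.0 × 0.4839 = 270.98 mL.

271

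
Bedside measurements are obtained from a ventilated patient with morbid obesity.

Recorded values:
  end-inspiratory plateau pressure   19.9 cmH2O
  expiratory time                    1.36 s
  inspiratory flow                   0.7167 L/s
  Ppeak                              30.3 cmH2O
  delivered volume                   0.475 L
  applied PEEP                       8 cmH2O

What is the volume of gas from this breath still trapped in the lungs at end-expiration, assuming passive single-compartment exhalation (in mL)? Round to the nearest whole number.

R = (PIP − Pplat)/V̇ = (30.3 − 19.9) / 0.7167 = 10.4/0.7167 = 14.511 cmH2O·s/L.
C = Vt/(Pplat − PEEP) = 475.0 / (19.9 − 8) = 475.0/11.9 = 39.916 mL/cmH2O.
τ = R × C = 14.511 × 0.03992 L/cmH2O = 0.5793 s.
Fraction remaining = e^(−Te/τ) = e^(−1.36/0.5793) = 0.09559.
Trapped volume = 475.0 × 0.09559 = 45.405 mL.

45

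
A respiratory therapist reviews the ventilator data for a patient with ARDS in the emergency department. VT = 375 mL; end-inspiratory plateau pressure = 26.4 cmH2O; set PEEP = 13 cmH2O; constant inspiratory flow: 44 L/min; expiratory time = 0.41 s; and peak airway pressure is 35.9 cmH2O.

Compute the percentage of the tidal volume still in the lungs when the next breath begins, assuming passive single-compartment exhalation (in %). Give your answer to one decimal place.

32.3

Flow: 44 L/min ÷ 60 = 0.7333 L/s.
R = (PIP − Pplat)/V̇ = (35.9 − 26.4) / 0.7333 = 9.5/0.7333 = 12.955 cmH2O·s/L.
C = Vt/(Pplat − PEEP) = 375.0 / (26.4 − 13) = 375.0/13.4 = 27.985 mL/cmH2O.
τ = R × C = 12.955 × 0.02799 L/cmH2O = 0.3626 s.
Fraction remaining at end-expiration = e^(−Te/τ) = e^(−0.41/0.3626) = 0.3228 → 32.28%.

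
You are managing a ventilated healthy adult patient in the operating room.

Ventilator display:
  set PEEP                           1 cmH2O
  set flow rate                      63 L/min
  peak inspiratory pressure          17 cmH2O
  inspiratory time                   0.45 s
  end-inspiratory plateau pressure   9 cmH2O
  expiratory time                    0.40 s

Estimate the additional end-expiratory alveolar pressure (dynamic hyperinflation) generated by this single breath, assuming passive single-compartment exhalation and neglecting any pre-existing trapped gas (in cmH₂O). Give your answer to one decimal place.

Flow: 63 L/min ÷ 60 = 1.05 L/s.
Vt = flow × Ti = 1.05 L/s × 0.45 s × 1000 mL/L = 472.5 mL.
R = (PIP − Pplat)/V̇ = (17 − 9) / 1.05 = 8.0/1.05 = 7.619 cmH2O·s/L.
C = Vt/(Pplat − PEEP) = 472.5 / (9 − 1) = 472.5/8.0 = 59.063 mL/cmH2O.
τ = R × C = 7.619 × 0.05906 L/cmH2O = 0.45 s.
Fraction remaining = e^(−Te/τ) = e^(−0.40/0.45) = 0.4111; trapped volume = 472.5 × 0.4111 = 194.24 mL.
Additional alveolar pressure from trapping ≈ V_trapped / C = 194.24 / 59.063 = 3.289 cmH2O.

3.3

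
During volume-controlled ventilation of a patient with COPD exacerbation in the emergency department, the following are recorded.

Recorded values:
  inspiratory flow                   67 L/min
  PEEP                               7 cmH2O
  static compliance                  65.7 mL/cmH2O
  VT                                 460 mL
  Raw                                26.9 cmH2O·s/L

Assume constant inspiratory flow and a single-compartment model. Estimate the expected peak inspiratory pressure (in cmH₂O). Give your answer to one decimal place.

Flow: 67 L/min ÷ 60 = 1.1167 L/s.
Equation of motion (constant flow): PIP = Vt/C + R·V̇ + PEEP.
PIP = 460/65.7 + 26.9×1.1167 + 7 = 7.002 + 30.039 + 7 = 44.041 cmH2O.

44.0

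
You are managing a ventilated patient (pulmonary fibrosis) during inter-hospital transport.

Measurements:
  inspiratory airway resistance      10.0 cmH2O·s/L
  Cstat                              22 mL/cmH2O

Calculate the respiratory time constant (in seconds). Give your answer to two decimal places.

0.22

τ = R × C = 10.0 × 22 mL/cmH2O = 10.0 × 0.022 L/cmH2O = 0.22 s.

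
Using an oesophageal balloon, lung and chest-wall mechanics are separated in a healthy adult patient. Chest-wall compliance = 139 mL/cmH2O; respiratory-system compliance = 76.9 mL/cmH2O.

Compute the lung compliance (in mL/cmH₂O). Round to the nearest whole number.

1/CL = 1/Crs − 1/Ccw.
1/CL = 1/76.9 − 1/139 = 0.00581.
CL = 172.12 mL/cmH2O.

172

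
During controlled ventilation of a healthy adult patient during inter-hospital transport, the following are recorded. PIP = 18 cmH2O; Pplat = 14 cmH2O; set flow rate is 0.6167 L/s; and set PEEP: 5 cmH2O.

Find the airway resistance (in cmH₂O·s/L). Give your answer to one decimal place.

6.5

Raw = (PIP − Pplat) / flow = (18 − 14) / 0.6167 = 4.0 / 0.6167 = 6.486 cmH2O·s/L.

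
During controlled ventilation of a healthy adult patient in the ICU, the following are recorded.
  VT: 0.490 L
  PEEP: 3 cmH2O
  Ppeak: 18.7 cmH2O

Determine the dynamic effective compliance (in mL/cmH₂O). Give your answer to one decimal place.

Dynamic compliance = Vt / (PIP − PEEP) = 490 / (18.7 − 3) = 490 / 15.7 = 31.21 mL/cmH2O.

31.2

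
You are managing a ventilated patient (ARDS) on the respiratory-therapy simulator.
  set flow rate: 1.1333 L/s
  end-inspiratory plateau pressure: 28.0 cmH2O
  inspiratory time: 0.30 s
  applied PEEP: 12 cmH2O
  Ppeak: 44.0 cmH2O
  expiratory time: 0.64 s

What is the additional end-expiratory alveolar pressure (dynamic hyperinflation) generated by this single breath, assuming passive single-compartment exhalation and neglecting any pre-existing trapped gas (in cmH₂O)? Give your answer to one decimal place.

1.9

Vt = flow × Ti = 1.1333 L/s × 0.30 s × 1000 mL/L = 339.99 mL.
R = (PIP − Pplat)/V̇ = (44.0 − 28.0) / 1.1333 = 16.0/1.1333 = 14.118 cmH2O·s/L.
C = Vt/(Pplat − PEEP) = 339.99 / (28.0 − 12) = 339.99/16.0 = 21.249 mL/cmH2O.
τ = R × C = 14.118 × 0.02125 L/cmH2O = 0.3 s.
Fraction remaining = e^(−Te/τ) = e^(−0.64/0.3) = 0.1184; trapped volume = 339.99 × 0.1184 = 40.255 mL.
Additional alveolar pressure from trapping ≈ V_trapped / C = 40.255 / 21.249 = 1.894 cmH2O.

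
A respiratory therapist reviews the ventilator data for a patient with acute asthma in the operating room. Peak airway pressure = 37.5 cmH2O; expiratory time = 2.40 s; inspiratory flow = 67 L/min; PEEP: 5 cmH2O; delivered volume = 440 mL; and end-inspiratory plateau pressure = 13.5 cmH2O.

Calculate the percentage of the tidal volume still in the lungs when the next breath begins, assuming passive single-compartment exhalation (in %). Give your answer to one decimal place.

Flow: 67 L/min ÷ 60 = 1.1167 L/s.
R = (PIP − Pplat)/V̇ = (37.5 − 13.5) / 1.1167 = 24.0/1.1167 = 21.492 cmH2O·s/L.
C = Vt/(Pplat − PEEP) = 440.0 / (13.5 − 5) = 440.0/8.5 = 51.765 mL/cmH2O.
τ = R × C = 21.492 × 0.05177 L/cmH2O = 1.113 s.
Fraction remaining at end-expiration = e^(−Te/τ) = e^(−2.40/1.113) = 0.1157 → 11.57%.

11.6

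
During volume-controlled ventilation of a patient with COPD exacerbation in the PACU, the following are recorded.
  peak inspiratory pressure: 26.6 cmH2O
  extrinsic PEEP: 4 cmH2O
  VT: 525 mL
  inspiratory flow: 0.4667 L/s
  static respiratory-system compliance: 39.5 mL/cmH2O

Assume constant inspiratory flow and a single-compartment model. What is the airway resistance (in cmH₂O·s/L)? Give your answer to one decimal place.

Equation of motion (constant flow): PIP = Vt/C + R·V̇ + PEEP.
R·V̇ = PIP − Vt/C − PEEP = 26.6 − 525/39.5 − 4 = 26.6 − 13.291 − 4 = 9.309 cmH2O.
R = 9.309 / 0.4667 = 19.946 cmH2O·s/L.

19.9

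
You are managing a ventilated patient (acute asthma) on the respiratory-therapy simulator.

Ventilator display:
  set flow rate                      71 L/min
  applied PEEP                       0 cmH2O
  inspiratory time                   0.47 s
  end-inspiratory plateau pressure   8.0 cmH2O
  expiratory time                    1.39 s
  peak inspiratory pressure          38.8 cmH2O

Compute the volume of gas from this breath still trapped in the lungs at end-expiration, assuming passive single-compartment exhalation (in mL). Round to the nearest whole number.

258

Flow: 71 L/min ÷ 60 = 1.1833 L/s.
Vt = flow × Ti = 1.1833 L/s × 0.47 s × 1000 mL/L = 556.15 mL.
R = (PIP − Pplat)/V̇ = (38.8 − 8.0) / 1.1833 = 30.8/1.1833 = 26.029 cmH2O·s/L.
C = Vt/(Pplat − PEEP) = 556.15 / (8.0 − 0) = 556.15/8.0 = 69.519 mL/cmH2O.
τ = R × C = 26.029 × 0.06952 L/cmH2O = 1.81 s.
Fraction remaining = e^(−Te/τ) = e^(−1.39/1.81) = 0.464.
Trapped volume = 556.15 × 0.464 = 258.05 mL.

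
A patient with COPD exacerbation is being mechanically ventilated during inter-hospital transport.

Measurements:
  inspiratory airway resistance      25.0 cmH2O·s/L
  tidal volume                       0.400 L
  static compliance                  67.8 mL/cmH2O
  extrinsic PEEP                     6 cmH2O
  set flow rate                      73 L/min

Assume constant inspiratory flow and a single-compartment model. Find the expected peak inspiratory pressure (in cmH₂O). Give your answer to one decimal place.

Flow: 73 L/min ÷ 60 = 1.2167 L/s.
Equation of motion (constant flow): PIP = Vt/C + R·V̇ + PEEP.
PIP = 400/67.8 + 25.0×1.2167 + 6 = 5.9 + 30.418 + 6 = 42.318 cmH2O.

42.3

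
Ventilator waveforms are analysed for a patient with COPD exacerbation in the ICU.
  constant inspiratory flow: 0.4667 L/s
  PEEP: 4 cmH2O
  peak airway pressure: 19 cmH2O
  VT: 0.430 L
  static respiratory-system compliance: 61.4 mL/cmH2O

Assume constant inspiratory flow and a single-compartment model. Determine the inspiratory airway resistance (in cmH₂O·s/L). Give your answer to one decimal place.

17.1

Equation of motion (constant flow): PIP = Vt/C + R·V̇ + PEEP.
R·V̇ = PIP − Vt/C − PEEP = 19 − 430/61.4 − 4 = 19 − 7.003 − 4 = 7.997 cmH2O.
R = 7.997 / 0.4667 = 17.135 cmH2O·s/L.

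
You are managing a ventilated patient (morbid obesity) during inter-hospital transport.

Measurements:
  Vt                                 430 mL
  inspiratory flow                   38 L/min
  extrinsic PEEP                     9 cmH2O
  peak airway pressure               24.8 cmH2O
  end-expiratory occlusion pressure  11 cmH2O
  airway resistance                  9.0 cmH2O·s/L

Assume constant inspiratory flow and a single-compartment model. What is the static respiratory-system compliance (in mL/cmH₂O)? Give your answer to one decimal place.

Flow: 38 L/min ÷ 60 = 0.6333 L/s.
Total PEEP = 11 cmH2O (set 9 + intrinsic 2); this is the baseline alveolar pressure.
Equation of motion (constant flow): PIP = Vt/C + R·V̇ + PEEP.
Vt/C = PIP − R·V̇ − PEEP = 24.8 − 9.0×0.6333 − 11 = 24.8 − 5.7 − 11 = 8.1 cmH2O.
C = Vt / 8.1 = 430 / 8.1 = 53.086 mL/cmH2O.

53.1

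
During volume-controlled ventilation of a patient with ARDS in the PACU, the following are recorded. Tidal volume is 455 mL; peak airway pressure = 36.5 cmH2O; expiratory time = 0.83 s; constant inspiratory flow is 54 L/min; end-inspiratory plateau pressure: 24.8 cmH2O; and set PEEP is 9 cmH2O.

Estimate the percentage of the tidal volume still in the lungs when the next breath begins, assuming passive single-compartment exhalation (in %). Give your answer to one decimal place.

10.9

Flow: 54 L/min ÷ 60 = 0.9 L/s.
R = (PIP − Pplat)/V̇ = (36.5 − 24.8) / 0.9 = 11.7/0.9 = 13.0 cmH2O·s/L.
C = Vt/(Pplat − PEEP) = 455.0 / (24.8 − 9) = 455.0/15.8 = 28.797 mL/cmH2O.
τ = R × C = 13.0 × 0.0288 L/cmH2O = 0.3744 s.
Fraction remaining at end-expiration = e^(−Te/τ) = e^(−0.83/0.3744) = 0.1089 → 10.89%.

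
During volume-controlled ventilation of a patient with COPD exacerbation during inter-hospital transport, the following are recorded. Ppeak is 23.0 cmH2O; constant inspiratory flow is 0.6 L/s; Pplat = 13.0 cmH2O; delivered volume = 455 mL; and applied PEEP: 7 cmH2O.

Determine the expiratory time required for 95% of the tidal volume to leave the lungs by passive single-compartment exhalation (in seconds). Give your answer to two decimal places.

3.79

R = (PIP − Pplat)/V̇ = (23.0 − 13.0) / 0.6 = 10.0/0.6 = 16.667 cmH2O·s/L.
C = Vt/(Pplat − PEEP) = 455.0 / (13.0 − 7) = 455.0/6.0 = 75.833 mL/cmH2O.
τ = R × C = 16.667 × 0.07583 L/cmH2O = 1.264 s.
t = −τ·ln(1 − 0.95) = −1.264·ln(0.05) = 3.787 s.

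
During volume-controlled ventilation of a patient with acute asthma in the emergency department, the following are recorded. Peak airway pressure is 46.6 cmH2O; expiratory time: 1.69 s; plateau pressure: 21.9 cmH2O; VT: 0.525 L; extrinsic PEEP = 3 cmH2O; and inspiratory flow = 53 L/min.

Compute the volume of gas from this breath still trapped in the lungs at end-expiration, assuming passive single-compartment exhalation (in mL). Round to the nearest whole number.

Flow: 53 L/min ÷ 60 = 0.8833 L/s.
R = (PIP − Pplat)/V̇ = (46.6 − 21.9) / 0.8833 = 24.7/0.8833 = 27.963 cmH2O·s/L.
C = Vt/(Pplat − PEEP) = 525.0 / (21.9 − 3) = 525.0/18.9 = 27.778 mL/cmH2O.
τ = R × C = 27.963 × 0.02778 L/cmH2O = 0.7768 s.
Fraction remaining = e^(−Te/τ) = e^(−1.69/0.7768) = 0.1135.
Trapped volume = 525.0 × 0.1135 = 59.588 mL.

60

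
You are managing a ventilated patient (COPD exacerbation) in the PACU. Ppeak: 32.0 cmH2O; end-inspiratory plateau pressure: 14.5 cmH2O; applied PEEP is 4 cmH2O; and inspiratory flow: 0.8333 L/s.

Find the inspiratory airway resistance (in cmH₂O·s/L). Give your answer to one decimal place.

21.0

Raw = (PIP − Pplat) / flow = (32.0 − 14.5) / 0.8333 = 17.5 / 0.8333 = 21.001 cmH2O·s/L.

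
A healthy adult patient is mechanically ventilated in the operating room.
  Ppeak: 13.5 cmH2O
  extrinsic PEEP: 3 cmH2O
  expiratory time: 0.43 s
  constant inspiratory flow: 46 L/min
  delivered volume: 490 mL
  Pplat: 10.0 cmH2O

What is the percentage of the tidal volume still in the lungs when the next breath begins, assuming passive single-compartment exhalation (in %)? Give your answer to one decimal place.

26.0

Flow: 46 L/min ÷ 60 = 0.7667 L/s.
R = (PIP − Pplat)/V̇ = (13.5 − 10.0) / 0.7667 = 3.5/0.7667 = 4.565 cmH2O·s/L.
C = Vt/(Pplat − PEEP) = 490.0 / (10.0 − 3) = 490.0/7.0 = 70.0 mL/cmH2O.
τ = R × C = 4.565 × 0.07 L/cmH2O = 0.3196 s.
Fraction remaining at end-expiration = e^(−Te/τ) = e^(−0.43/0.3196) = 0.2604 → 26.04%.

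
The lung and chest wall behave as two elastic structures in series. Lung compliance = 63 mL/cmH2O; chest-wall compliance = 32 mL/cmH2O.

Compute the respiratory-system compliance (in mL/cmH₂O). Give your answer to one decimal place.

21.2

Lung and chest wall are elastances in series: 1/Crs = 1/CL + 1/Ccw.
1/Crs = 1/63 + 1/32 = 0.04712.
Crs = 21.222 mL/cmH2O.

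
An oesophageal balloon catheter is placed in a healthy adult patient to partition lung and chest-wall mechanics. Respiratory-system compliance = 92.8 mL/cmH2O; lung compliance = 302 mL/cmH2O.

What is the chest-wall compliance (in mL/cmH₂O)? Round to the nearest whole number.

1/Ccw = 1/Crs − 1/CL.
1/Ccw = 1/92.8 − 1/302 = 0.007465.
Ccw = 133.96 mL/cmH2O.

134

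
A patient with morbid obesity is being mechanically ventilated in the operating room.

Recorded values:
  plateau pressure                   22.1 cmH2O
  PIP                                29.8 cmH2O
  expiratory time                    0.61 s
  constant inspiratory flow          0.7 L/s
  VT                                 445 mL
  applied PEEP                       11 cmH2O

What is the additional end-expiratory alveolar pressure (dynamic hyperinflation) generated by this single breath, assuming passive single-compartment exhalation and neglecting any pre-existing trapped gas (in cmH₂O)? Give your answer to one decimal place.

2.8

R = (PIP − Pplat)/V̇ = (29.8 − 22.1) / 0.7 = 7.7/0.7 = 11.0 cmH2O·s/L.
C = Vt/(Pplat − PEEP) = 445.0 / (22.1 − 11) = 445.0/11.1 = 40.09 mL/cmH2O.
τ = R × C = 11.0 × 0.04009 L/cmH2O = 0.441 s.
Fraction remaining = e^(−Te/τ) = e^(−0.61/0.441) = 0.2508; trapped volume = 445.0 × 0.2508 = 111.61 mL.
Additional alveolar pressure from trapping ≈ V_trapped / C = 111.61 / 40.09 = 2.784 cmH2O.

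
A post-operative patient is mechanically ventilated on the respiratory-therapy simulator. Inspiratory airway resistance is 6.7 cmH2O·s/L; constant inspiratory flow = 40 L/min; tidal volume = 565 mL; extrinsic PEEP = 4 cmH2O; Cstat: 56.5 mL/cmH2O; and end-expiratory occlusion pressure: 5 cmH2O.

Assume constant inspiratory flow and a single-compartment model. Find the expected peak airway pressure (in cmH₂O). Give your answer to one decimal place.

19.5

Flow: 40 L/min ÷ 60 = 0.6667 L/s.
Total PEEP = 5 cmH2O (set 4 + intrinsic 1); this is the baseline alveolar pressure.
Equation of motion (constant flow): PIP = Vt/C + R·V̇ + PEEP.
PIP = 565/56.5 + 6.7×0.6667 + 5 = 10.0 + 4.467 + 5 = 19.467 cmH2O.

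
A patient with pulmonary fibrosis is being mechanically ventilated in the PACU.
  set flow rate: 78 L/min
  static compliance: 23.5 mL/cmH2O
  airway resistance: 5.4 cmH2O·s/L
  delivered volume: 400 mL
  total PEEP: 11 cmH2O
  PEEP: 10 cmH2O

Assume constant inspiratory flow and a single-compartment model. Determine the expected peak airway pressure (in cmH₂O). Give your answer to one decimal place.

Flow: 78 L/min ÷ 60 = 1.3 L/s.
Total PEEP = 11 cmH2O (set 10 + intrinsic 1); this is the baseline alveolar pressure.
Equation of motion (constant flow): PIP = Vt/C + R·V̇ + PEEP.
PIP = 400/23.5 + 5.4×1.3 + 11 = 17.021 + 7.02 + 11 = 35.041 cmH2O.

35.0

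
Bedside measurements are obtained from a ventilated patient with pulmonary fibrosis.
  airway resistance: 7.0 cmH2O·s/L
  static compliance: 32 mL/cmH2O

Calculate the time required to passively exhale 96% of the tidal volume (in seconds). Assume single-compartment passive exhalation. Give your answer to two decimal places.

0.72

τ = R × C = 7.0 × 32 mL/cmH2O = 7.0 × 0.032 L/cmH2O = 0.224 s.
Exhaled fraction f = 1 − e^(−t/τ) → t = −τ·ln(1 − f) = −0.224·ln(0.04) = 0.721 s.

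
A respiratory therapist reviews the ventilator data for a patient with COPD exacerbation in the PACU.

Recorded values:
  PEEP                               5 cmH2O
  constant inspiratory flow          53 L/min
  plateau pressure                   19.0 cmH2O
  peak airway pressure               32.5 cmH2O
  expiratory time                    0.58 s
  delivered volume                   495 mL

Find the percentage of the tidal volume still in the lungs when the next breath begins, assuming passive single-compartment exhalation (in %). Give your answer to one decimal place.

34.2

Flow: 53 L/min ÷ 60 = 0.8833 L/s.
R = (PIP − Pplat)/V̇ = (32.5 − 19.0) / 0.8833 = 13.5/0.8833 = 15.284 cmH2O·s/L.
C = Vt/(Pplat − PEEP) = 495.0 / (19.0 − 5) = 495.0/14.0 = 35.357 mL/cmH2O.
τ = R × C = 15.284 × 0.03536 L/cmH2O = 0.5404 s.
Fraction remaining at end-expiration = e^(−Te/τ) = e^(−0.58/0.5404) = 0.3419 → 34.19%.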